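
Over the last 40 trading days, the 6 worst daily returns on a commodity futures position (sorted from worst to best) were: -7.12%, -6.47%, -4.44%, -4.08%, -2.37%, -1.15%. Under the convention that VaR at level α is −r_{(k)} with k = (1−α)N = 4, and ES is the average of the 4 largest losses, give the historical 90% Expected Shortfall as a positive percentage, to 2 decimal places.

The 4 worst returns sum to -22.11%.
ES = −(-22.11%) / 4 = 5.5275% ≈ 5.53%.

5.53%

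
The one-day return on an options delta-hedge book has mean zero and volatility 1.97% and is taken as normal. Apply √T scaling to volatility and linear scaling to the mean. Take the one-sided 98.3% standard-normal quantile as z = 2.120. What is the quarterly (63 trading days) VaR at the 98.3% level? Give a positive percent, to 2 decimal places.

σ_{63d} = 1.97% × √63 = 15.636%.
VaR = 2.120 × 15.636% = 33.148%.

33.15%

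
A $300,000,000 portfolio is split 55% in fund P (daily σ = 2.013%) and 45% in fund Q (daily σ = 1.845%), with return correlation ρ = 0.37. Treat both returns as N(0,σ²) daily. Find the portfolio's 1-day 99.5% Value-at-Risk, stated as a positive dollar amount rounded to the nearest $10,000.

$12,450,000

σ_p² = 0.55²·2.013² + 0.45²·1.845² + 2·0.37·0.55·0.45·2.013·1.845 = 2.5953 (%²).
σ_p = √2.5953 = 1.611%.
At 99.5%, z = 2.576.
VaR = 2.576 × 1.611% = 4.150%; on $300,000,000 that is $12,450,000.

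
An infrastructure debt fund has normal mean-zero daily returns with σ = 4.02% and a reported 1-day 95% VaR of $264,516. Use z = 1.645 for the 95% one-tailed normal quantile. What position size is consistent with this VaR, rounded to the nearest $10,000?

$4,000,000

VaR as a fraction of value: z·σ = 1.645 × 4.02% = 6.6129%.
Position = $264,516 / 0.066129 = $4,000,000.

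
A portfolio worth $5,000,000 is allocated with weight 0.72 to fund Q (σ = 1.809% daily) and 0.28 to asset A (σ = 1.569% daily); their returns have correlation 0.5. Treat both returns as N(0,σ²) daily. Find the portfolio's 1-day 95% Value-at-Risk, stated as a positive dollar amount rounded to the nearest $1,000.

σ_p² = 0.72²·1.809² + 0.28²·1.569² + 2·0.5·0.72·0.28·1.809·1.569 = 2.4617 (%²).
σ_p = √2.4617 = 1.569%.
At 95%, z = 1.645.
VaR = 1.645 × 1.569% = 2.581%; on $5,000,000 that is $129,050.

$129,000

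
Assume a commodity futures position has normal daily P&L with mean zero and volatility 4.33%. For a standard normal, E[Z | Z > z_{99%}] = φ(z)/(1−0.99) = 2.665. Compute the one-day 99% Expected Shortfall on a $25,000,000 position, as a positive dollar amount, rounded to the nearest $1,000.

ES = 4.33% × 2.665 = 11.539%.
On $25,000,000: 0.11539 × $25,000,000 = $2,884,750.

$2,885,000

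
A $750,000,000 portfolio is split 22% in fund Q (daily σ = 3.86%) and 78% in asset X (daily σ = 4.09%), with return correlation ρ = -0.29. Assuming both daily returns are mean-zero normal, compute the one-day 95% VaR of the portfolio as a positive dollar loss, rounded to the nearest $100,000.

σ_p² = 0.22²·3.86² + 0.78²·4.09² + 2·-0.29·0.22·0.78·3.86·4.09 = 9.3272 (%²).
σ_p = √9.3272 = 3.054%.
At 95%, z = 1.645.
VaR = 1.645 × 3.054% = 5.024%; on $750,000,000 that is $37,680,000.

$37,700,000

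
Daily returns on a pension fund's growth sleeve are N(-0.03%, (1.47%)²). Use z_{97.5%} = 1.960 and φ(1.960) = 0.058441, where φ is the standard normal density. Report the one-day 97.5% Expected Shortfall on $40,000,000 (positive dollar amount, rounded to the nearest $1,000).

Tail multiplier: φ(z)/(1−α) = 0.058441 / 0.025 = 2.338.
ES = −(-0.03%) + 1.47% × 2.338 = 3.467%.
On $40,000,000: 0.03467 × $40,000,000 = $1,386,800.

$1,387,000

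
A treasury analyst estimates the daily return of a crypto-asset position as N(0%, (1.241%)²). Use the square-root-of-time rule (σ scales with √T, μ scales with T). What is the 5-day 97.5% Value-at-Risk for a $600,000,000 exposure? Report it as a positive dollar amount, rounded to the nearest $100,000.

At 97.5%, z = 1.960.
σ_{5d} = 1.241% × √5 = 2.775%.
VaR = 1.960 × 2.775% = 5.439%.
On $600,000,000: 0.05439 × $600,000,000 = $32,634,000.

$32,600,000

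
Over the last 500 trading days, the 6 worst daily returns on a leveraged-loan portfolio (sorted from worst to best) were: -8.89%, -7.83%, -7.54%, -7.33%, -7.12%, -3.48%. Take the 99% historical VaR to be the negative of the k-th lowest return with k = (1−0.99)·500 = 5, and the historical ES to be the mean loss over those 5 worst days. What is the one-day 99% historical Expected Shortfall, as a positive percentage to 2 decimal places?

7.74%

The 5 worst returns sum to -38.71%.
ES = −(-38.71%) / 5 = 7.742% ≈ 7.74%.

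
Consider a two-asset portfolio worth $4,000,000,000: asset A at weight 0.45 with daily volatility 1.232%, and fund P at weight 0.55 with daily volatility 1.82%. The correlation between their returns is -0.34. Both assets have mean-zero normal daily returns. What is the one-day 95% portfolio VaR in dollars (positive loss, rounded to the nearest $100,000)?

σ_p² = 0.45²·1.232² + 0.55²·1.82² + 2·-0.34·0.45·0.55·1.232·1.82 = 0.9320 (%²).
σ_p = √0.9320 = 0.965%.
At 95%, z = 1.645.
VaR = 1.645 × 0.965% = 1.587%; on $4,000,000,000 that is $63,480,000.

$63,500,000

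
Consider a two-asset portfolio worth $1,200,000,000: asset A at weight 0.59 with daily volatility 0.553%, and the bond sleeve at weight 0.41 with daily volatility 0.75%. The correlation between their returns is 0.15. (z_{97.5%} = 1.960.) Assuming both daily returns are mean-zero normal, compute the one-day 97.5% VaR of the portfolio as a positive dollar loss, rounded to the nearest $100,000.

$11,300,000

σ_p² = 0.59²·0.553² + 0.41²·0.75² + 2·0.15·0.59·0.41·0.553·0.75 = 0.2311 (%²).
σ_p = √0.2311 = 0.481%.
VaR = 1.960 × 0.481% = 0.943%; on $1,200,000,000 that is $11,316,000.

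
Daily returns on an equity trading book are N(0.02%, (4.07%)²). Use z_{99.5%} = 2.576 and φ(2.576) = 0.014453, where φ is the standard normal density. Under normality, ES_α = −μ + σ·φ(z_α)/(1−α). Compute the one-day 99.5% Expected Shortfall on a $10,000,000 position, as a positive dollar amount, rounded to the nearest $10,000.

$1,170,000

Tail multiplier: φ(z)/(1−α) = 0.014453 / 0.005 = 2.891.
ES = −(0.02%) + 4.07% × 2.891 = 11.746%.
On $10,000,000: 0.11746 × $10,000,000 = $1,174,600.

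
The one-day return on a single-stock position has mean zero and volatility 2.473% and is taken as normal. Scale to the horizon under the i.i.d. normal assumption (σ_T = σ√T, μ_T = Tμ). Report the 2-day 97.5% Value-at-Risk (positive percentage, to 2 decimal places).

6.85%

At 97.5%, z = 1.960.
σ_{2d} = 2.473% × √2 = 3.497%.
VaR = 1.960 × 3.497% = 6.854%.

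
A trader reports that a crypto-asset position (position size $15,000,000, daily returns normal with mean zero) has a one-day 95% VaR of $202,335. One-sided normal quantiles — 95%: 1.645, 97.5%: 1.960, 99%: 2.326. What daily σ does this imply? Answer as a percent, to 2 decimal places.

0.82%

VaR as a fraction: $202,335 / $15,000,000 = 1.349%.
σ = VaR / z = 1.349% / 1.645 = 0.820%.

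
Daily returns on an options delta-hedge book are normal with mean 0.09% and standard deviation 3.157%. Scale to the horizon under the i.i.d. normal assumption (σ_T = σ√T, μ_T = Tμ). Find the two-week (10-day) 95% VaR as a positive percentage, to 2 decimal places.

At 95%, z = 1.645.
σ_{10d} = 3.157% × √10 = 9.983%; μ_{10d} = 10 × 0.09% = 0.900%.
VaR = −(0.900%) + 1.645 × 9.983% = 15.522%.

15.52%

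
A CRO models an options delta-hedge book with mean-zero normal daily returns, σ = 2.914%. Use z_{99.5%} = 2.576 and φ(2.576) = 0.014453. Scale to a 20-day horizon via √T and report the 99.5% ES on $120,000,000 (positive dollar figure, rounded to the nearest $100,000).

σ_{20d} = 2.914% × √20 = 13.032%.
ES multiplier = φ(z)/(1−α) = 0.014453/0.005 = 2.891.
ES = 13.032% × 2.891 = 37.676%; on $120,000,000: $45,211,200.

$45,200,000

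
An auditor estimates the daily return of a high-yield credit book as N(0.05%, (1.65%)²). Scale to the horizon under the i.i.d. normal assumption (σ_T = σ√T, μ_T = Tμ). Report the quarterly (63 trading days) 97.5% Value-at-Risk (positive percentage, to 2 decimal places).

22.52%

At 97.5%, z = 1.960.
σ_{63d} = 1.65% × √63 = 13.096%; μ_{63d} = 63 × 0.05% = 3.150%.
VaR = −(3.150%) + 1.960 × 13.096% = 22.518%.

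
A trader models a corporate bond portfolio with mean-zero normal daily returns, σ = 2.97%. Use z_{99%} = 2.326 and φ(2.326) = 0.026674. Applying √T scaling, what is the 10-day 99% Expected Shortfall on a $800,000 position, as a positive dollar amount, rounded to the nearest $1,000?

$200,000

σ_{10d} = 2.97% × √10 = 9.392%.
ES multiplier = φ(z)/(1−α) = 0.026674/0.01 = 2.667.
ES = 9.392% × 2.667 = 25.048%; on $800,000: $200,384.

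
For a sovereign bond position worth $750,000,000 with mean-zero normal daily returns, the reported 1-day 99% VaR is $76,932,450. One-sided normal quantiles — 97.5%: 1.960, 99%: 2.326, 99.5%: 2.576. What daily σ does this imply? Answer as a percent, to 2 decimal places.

VaR as a fraction: $76,932,450 / $750,000,000 = 10.258%.
σ = VaR / z = 10.258% / 2.326 = 4.410%.

4.41%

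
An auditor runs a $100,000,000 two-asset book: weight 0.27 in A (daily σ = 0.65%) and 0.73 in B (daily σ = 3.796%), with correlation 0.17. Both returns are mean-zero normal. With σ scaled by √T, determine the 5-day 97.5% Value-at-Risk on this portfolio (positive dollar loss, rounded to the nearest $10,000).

σ_p = √(0.27²·0.65² + 0.73²·3.796² + 2·0.17·0.27·0.73·0.65·3.796) = 2.806%.
σ_{5d} = 2.806% × √5 = 6.274%.
z(97.5%) = 1.960.
VaR = 1.960 × 6.274% = 12.297%; on $100,000,000 that is $12,297,000.

$12,300,000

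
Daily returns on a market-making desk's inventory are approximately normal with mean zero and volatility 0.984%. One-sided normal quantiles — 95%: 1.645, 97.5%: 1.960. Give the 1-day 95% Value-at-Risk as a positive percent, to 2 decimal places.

1.62%

VaR = z·σ = 1.645 × 0.984% = 1.619%.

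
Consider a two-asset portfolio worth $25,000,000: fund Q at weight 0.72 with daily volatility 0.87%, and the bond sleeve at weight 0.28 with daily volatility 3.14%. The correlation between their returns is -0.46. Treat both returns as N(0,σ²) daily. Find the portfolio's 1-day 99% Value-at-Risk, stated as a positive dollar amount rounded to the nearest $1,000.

$472,000

σ_p² = 0.72²·0.87² + 0.28²·3.14² + 2·-0.46·0.72·0.28·0.87·3.14 = 0.6587 (%²).
σ_p = √0.6587 = 0.812%.
At 99%, z = 2.326.
VaR = 2.326 × 0.812% = 1.889%; on $25,000,000 that is $472,250.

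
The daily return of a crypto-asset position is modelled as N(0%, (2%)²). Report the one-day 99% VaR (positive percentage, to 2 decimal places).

4.65%

At 99% one-sided, z = 2.326.
VaR = z·σ = 2.326 × 2% = 4.652%.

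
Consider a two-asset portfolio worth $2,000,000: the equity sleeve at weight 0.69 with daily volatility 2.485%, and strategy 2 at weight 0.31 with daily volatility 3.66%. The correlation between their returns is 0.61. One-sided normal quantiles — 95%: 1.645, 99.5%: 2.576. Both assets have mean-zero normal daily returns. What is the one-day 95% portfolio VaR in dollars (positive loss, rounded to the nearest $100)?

$84,500

σ_p² = 0.69²·2.485² + 0.31²·3.66² + 2·0.61·0.69·0.31·2.485·3.66 = 6.6008 (%²).
σ_p = √6.6008 = 2.569%.
VaR = 1.645 × 2.569% = 4.226%; on $2,000,000 that is $84,520.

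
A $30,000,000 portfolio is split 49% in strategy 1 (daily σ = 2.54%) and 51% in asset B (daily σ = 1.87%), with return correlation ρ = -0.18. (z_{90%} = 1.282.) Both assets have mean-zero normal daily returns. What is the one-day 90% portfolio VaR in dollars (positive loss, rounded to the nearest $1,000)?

$548,000

σ_p² = 0.49²·2.54² + 0.51²·1.87² + 2·-0.18·0.49·0.51·2.54·1.87 = 2.0313 (%²).
σ_p = √2.0313 = 1.425%.
VaR = 1.282 × 1.425% = 1.827%; on $30,000,000 that is $548,100.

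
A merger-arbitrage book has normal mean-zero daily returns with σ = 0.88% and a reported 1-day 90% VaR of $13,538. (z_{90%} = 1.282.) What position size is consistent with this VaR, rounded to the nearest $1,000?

$1,200,000

VaR as a fraction of value: z·σ = 1.282 × 0.88% = 1.12816%.
Position = $13,538 / 0.0112816 = $1,200,007.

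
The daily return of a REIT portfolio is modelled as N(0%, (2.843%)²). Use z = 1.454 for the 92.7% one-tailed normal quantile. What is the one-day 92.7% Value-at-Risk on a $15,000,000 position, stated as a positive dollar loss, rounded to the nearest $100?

$620,100

VaR = z·σ = 1.454 × 2.843% = 4.134%.
On $15,000,000: 0.04134 × $15,000,000 = $620,100.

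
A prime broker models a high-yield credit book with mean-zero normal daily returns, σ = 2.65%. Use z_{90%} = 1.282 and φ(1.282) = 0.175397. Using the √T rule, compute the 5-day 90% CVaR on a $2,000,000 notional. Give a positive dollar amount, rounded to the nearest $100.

$207,900

σ_{5d} = 2.65% × √5 = 5.926%.
ES multiplier = φ(z)/(1−α) = 0.175397/0.1 = 1.754.
ES = 5.926% × 1.754 = 10.394%; on $2,000,000: $207,880.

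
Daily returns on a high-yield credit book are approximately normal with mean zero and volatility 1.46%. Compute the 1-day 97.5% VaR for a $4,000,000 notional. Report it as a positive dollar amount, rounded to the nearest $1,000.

At 97.5% one-sided, z = 1.960.
VaR = z·σ = 1.960 × 1.46% = 2.862%.
On $4,000,000: 0.02862 × $4,000,000 = $114,480.

$114,000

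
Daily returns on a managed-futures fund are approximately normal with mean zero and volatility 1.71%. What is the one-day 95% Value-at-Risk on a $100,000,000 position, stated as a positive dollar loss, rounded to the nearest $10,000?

At 95% one-sided, z = 1.645.
VaR = z·σ = 1.645 × 1.71% = 2.813%.
On $100,000,000: 0.02813 × $100,000,000 = $2,813,000.

$2,810,000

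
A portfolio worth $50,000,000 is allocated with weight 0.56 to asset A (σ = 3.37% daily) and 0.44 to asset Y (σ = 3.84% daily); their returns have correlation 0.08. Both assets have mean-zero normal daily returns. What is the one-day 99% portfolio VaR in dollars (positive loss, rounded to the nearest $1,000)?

$3,061,000

σ_p² = 0.56²·3.37² + 0.44²·3.84² + 2·0.08·0.56·0.44·3.37·3.84 = 6.9265 (%²).
σ_p = √6.9265 = 2.632%.
At 99%, z = 2.326.
VaR = 2.326 × 2.632% = 6.122%; on $50,000,000 that is $3,061,000.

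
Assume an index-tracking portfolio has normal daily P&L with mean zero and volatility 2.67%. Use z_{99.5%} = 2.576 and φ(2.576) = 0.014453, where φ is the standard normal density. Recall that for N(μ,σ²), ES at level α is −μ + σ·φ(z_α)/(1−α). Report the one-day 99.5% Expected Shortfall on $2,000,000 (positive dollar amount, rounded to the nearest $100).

Tail multiplier: φ(z)/(1−α) = 0.014453 / 0.005 = 2.891.
ES = 2.67% × 2.891 = 7.719%.
On $2,000,000: 0.07719 × $2,000,000 = $154,380.

$154,400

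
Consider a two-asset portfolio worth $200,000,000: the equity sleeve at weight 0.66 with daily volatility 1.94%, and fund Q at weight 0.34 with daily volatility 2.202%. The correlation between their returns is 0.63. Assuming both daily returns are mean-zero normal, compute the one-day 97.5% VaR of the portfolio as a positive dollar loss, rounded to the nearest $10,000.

σ_p² = 0.66²·1.94² + 0.34²·2.202² + 2·0.63·0.66·0.34·1.94·2.202 = 3.4078 (%²).
σ_p = √3.4078 = 1.846%.
At 97.5%, z = 1.960.
VaR = 1.960 × 1.846% = 3.618%; on $200,000,000 that is $7,236,000.

$7,240,000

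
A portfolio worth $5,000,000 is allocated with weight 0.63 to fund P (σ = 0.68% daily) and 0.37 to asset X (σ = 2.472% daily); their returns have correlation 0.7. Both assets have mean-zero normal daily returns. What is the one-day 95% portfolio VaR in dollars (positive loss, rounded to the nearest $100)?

$103,000

σ_p² = 0.63²·0.68² + 0.37²·2.472² + 2·0.7·0.63·0.37·0.68·2.472 = 1.5687 (%²).
σ_p = √1.5687 = 1.252%.
At 95%, z = 1.645.
VaR = 1.645 × 1.252% = 2.060%; on $5,000,000 that is $103,000.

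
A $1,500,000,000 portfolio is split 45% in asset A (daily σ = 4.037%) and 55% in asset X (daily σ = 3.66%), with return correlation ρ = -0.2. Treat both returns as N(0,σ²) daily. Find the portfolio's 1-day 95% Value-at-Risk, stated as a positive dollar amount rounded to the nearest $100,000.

σ_p² = 0.45²·4.037² + 0.55²·3.66² + 2·-0.2·0.45·0.55·4.037·3.66 = 5.8896 (%²).
σ_p = √5.8896 = 2.427%.
At 95%, z = 1.645.
VaR = 1.645 × 2.427% = 3.992%; on $1,500,000,000 that is $59,880,000.

$59,900,000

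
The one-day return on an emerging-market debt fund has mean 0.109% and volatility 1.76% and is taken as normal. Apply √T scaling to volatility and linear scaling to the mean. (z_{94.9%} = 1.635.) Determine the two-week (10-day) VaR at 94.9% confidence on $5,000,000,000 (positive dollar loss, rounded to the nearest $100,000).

$400,500,000

σ_{10d} = 1.76% × √10 = 5.566%; μ_{10d} = 10 × 0.109% = 1.090%.
VaR = −(1.090%) + 1.635 × 5.566% = 8.010%.
On $5,000,000,000: 0.08010 × $5,000,000,000 = $400,500,000.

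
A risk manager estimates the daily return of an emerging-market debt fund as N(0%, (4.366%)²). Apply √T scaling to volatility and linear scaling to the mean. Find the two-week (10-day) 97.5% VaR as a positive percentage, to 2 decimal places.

27.06%

At 97.5%, z = 1.960.
σ_{10d} = 4.366% × √10 = 13.807%.
VaR = 1.960 × 13.807% = 27.062%.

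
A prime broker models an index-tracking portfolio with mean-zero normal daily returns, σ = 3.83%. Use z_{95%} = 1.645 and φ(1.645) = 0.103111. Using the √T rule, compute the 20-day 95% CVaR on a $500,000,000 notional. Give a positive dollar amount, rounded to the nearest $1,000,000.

σ_{20d} = 3.83% × √20 = 17.128%.
ES multiplier = φ(z)/(1−α) = 0.103111/0.05 = 2.062.
ES = 17.128% × 2.062 = 35.318%; on $500,000,000: $176,590,000.

$177,000,000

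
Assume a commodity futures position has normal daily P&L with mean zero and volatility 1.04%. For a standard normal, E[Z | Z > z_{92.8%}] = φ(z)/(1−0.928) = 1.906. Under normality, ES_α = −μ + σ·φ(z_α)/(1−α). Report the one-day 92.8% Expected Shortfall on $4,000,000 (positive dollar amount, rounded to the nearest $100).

$79,300

ES = 1.04% × 1.906 = 1.982%.
On $4,000,000: 0.01982 × $4,000,000 = $79,280.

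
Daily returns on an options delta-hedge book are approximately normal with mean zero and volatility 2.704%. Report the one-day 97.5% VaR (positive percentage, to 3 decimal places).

5.300%

At 97.5% one-sided, z = 1.960.
VaR = z·σ = 1.960 × 2.704% = 5.300%.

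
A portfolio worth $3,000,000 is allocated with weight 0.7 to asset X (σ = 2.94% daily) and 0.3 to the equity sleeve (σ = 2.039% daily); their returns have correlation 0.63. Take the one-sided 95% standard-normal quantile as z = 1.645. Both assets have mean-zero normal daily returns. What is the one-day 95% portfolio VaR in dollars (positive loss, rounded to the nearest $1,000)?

$123,000

σ_p² = 0.7²·2.94² + 0.3²·2.039² + 2·0.63·0.7·0.3·2.94·2.039 = 6.1957 (%²).
σ_p = √6.1957 = 2.489%.
VaR = 1.645 × 2.489% = 4.094%; on $3,000,000 that is $122,820.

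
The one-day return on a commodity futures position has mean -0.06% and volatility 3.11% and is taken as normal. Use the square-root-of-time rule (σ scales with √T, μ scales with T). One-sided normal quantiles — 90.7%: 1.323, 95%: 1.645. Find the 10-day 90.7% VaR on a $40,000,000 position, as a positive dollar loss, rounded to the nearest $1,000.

σ_{10d} = 3.11% × √10 = 9.835%; μ_{10d} = 10 × -0.06% = -0.600%.
VaR = −(-0.600%) + 1.323 × 9.835% = 13.612%.
On $40,000,000: 0.13612 × $40,000,000 = $5,444,800.

$5,445,000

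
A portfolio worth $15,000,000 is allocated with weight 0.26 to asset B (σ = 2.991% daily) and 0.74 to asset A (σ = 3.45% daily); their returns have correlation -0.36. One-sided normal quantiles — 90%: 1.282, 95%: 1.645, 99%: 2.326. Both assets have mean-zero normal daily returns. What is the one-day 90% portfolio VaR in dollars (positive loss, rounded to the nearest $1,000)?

σ_p² = 0.26²·2.991² + 0.74²·3.45² + 2·-0.36·0.26·0.74·2.991·3.45 = 5.6931 (%²).
σ_p = √5.6931 = 2.386%.
VaR = 1.282 × 2.386% = 3.059%; on $15,000,000 that is $458,850.

$459,000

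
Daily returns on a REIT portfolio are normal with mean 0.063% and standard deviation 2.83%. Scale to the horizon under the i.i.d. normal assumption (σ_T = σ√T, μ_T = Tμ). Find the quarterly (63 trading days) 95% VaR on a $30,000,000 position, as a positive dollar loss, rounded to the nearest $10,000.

At 95%, z = 1.645.
σ_{63d} = 2.83% × √63 = 22.462%; μ_{63d} = 63 × 0.063% = 3.969%.
VaR = −(3.969%) + 1.645 × 22.462% = 32.981%.
On $30,000,000: 0.32981 × $30,000,000 = $9,894,300.

$9,890,000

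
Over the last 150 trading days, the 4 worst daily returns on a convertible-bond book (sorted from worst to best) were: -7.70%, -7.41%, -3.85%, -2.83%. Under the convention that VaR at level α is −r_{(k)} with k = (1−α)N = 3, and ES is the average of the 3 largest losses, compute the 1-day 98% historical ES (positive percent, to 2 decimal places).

6.32%

The 3 worst returns sum to -18.96%.
ES = −(-18.96%) / 3 = 6.32%.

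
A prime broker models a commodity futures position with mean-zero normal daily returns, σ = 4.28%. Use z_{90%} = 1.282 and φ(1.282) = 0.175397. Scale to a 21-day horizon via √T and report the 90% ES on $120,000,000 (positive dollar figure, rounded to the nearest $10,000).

$41,280,000

σ_{21d} = 4.28% × √21 = 19.613%.
ES multiplier = φ(z)/(1−α) = 0.175397/0.1 = 1.754.
ES = 19.613% × 1.754 = 34.401%; on $120,000,000: $41,281,200.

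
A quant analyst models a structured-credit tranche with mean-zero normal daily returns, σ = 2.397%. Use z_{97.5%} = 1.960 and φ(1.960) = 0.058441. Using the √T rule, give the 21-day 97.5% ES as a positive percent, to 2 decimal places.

σ_{21d} = 2.397% × √21 = 10.984%.
ES multiplier = φ(z)/(1−α) = 0.058441/0.025 = 2.338.
ES = 10.984% × 2.338 = 25.681%.

25.68%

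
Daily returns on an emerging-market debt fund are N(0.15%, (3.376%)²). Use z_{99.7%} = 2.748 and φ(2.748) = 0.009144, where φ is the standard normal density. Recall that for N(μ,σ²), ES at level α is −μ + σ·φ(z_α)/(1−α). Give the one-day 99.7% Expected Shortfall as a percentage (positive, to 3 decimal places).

10.140%

Tail multiplier: φ(z)/(1−α) = 0.009144 / 0.003 = 3.048.
ES = −(0.15%) + 3.376% × 3.048 = 10.140%.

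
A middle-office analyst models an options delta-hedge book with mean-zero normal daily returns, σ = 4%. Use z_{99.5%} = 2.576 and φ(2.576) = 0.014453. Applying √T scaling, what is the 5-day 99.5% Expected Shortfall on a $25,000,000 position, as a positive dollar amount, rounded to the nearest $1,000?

$6,464,000

σ_{5d} = 4% × √5 = 8.944%.
ES multiplier = φ(z)/(1−α) = 0.014453/0.005 = 2.891.
ES = 8.944% × 2.891 = 25.857%; on $25,000,000: $6,464,250.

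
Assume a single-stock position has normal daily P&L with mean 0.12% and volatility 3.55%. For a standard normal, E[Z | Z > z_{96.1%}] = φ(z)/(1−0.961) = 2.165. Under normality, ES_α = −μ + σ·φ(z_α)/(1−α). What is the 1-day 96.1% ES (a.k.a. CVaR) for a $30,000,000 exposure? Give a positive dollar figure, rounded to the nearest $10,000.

$2,270,000

ES = −(0.12%) + 3.55% × 2.165 = 7.566%.
On $30,000,000: 0.07566 × $30,000,000 = $2,269,800.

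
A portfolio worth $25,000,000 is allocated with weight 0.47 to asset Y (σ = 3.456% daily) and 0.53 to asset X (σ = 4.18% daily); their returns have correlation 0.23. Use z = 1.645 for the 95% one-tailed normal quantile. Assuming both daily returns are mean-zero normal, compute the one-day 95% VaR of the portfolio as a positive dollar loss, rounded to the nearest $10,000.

σ_p² = 0.47²·3.456² + 0.53²·4.18² + 2·0.23·0.47·0.53·3.456·4.18 = 9.2017 (%²).
σ_p = √9.2017 = 3.033%.
VaR = 1.645 × 3.033% = 4.989%; on $25,000,000 that is $1,247,250.

$1,250,000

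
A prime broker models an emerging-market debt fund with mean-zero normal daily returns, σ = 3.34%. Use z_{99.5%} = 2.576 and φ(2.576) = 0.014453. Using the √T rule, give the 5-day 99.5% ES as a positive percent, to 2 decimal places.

σ_{5d} = 3.34% × √5 = 7.468%.
ES multiplier = φ(z)/(1−α) = 0.014453/0.005 = 2.891.
ES = 7.468% × 2.891 = 21.590%.

21.59%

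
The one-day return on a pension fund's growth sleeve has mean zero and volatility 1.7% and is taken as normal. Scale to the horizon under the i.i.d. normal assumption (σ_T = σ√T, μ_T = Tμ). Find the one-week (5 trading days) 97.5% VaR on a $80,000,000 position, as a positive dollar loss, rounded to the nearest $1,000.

At 97.5%, z = 1.960.
σ_{5d} = 1.7% × √5 = 3.801%.
VaR = 1.960 × 3.801% = 7.450%.
On $80,000,000: 0.07450 × $80,000,000 = $5,960,000.

$5,960,000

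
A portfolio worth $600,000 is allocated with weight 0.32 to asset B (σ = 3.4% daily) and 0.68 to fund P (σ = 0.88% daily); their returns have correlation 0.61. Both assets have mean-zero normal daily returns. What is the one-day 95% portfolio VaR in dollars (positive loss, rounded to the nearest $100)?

$15,100

σ_p² = 0.32²·3.4² + 0.68²·0.88² + 2·0.61·0.32·0.68·3.4·0.88 = 2.3361 (%²).
σ_p = √2.3361 = 1.528%.
At 95%, z = 1.645.
VaR = 1.645 × 1.528% = 2.514%; on $600,000 that is $15,084.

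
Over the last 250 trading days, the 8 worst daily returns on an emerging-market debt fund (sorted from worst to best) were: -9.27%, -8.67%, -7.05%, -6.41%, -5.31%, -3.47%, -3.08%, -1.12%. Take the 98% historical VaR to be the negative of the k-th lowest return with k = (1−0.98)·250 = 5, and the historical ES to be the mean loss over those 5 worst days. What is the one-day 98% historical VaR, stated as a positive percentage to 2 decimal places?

5.31%

k = 5; the 5th lowest return is -5.31%, so VaR = 5.31%.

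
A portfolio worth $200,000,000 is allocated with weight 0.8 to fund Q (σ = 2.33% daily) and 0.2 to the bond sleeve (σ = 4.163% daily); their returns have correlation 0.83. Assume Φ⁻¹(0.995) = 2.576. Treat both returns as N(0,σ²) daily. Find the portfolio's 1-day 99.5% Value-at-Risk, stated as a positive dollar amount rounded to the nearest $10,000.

$13,380,000

σ_p² = 0.8²·2.33² + 0.2²·4.163² + 2·0.83·0.8·0.2·2.33·4.163 = 6.7440 (%²).
σ_p = √6.7440 = 2.597%.
VaR = 2.576 × 2.597% = 6.690%; on $200,000,000 that is $13,380,000.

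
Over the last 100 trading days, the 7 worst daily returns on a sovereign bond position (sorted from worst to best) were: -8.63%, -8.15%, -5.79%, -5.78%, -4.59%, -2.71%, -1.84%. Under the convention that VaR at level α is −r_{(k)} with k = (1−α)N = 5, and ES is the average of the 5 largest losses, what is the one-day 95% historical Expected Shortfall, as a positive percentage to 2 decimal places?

6.59%

The 5 worst returns sum to -32.94%.
ES = −(-32.94%) / 5 = 6.588% ≈ 6.59%.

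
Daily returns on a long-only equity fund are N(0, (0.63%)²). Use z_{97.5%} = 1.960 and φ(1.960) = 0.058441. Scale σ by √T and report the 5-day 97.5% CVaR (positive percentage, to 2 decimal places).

σ_{5d} = 0.63% × √5 = 1.409%.
ES multiplier = φ(z)/(1−α) = 0.058441/0.025 = 2.338.
ES = 1.409% × 2.338 = 3.294%.

3.29%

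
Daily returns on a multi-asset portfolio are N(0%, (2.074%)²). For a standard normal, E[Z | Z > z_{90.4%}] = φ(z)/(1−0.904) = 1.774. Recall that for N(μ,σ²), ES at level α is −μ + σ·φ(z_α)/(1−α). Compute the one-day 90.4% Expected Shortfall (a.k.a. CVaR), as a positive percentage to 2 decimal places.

ES = 2.074% × 1.774 = 3.679%.

3.68%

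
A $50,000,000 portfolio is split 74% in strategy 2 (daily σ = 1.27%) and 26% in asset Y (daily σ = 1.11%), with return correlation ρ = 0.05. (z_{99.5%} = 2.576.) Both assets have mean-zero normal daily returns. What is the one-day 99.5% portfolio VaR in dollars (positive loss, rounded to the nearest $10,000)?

σ_p² = 0.74²·1.27² + 0.26²·1.11² + 2·0.05·0.74·0.26·1.27·1.11 = 0.9936 (%²).
σ_p = √0.9936 = 0.997%.
VaR = 2.576 × 0.997% = 2.568%; on $50,000,000 that is $1,284,000.

$1,280,000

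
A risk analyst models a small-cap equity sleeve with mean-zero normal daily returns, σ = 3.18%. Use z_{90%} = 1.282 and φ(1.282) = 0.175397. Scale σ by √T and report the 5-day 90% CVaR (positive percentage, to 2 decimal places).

σ_{5d} = 3.18% × √5 = 7.111%.
ES multiplier = φ(z)/(1−α) = 0.175397/0.1 = 1.754.
ES = 7.111% × 1.754 = 12.473%.

12.47%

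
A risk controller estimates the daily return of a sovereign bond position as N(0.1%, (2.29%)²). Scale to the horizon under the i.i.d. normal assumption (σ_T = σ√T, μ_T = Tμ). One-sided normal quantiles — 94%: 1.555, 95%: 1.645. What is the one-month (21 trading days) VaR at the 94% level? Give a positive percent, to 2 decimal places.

σ_{21d} = 2.29% × √21 = 10.494%; μ_{21d} = 21 × 0.1% = 2.100%.
VaR = −(2.100%) + 1.555 × 10.494% = 14.218%.

14.22%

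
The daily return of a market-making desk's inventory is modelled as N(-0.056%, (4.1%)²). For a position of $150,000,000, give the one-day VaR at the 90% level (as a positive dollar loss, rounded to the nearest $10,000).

At 90% one-sided, z = 1.282.
VaR = −μ + z·σ = −(-0.056%) + 1.282 × 4.1% = 5.312%.
On $150,000,000: 0.05312 × $150,000,000 = $7,968,000.

$7,970,000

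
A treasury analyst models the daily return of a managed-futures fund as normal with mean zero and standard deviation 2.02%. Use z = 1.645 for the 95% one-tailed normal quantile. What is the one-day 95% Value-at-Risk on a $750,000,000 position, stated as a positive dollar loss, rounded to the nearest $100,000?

VaR = z·σ = 1.645 × 2.02% = 3.323%.
On $750,000,000: 0.03323 × $750,000,000 = $24,922,500.

$24,900,000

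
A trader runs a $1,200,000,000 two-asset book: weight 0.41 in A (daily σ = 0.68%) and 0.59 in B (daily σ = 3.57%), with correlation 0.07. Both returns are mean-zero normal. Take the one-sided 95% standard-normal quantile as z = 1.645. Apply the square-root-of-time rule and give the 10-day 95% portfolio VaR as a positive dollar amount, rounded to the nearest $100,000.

σ_p = √(0.41²·0.68² + 0.59²·3.57² + 2·0.07·0.41·0.59·0.68·3.57) = 2.144%.
σ_{10d} = 2.144% × √10 = 6.780%.
VaR = 1.645 × 6.780% = 11.153%; on $1,200,000,000 that is $133,836,000.

$133,800,000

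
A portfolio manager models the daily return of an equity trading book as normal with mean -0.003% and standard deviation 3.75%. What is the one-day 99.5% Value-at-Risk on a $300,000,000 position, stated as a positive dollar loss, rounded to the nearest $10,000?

$28,990,000

At 99.5% one-sided, z = 2.576.
VaR = −μ + z·σ = −(-0.003%) + 2.576 × 3.75% = 9.663%.
On $300,000,000: 0.09663 × $300,000,000 = $28,989,000.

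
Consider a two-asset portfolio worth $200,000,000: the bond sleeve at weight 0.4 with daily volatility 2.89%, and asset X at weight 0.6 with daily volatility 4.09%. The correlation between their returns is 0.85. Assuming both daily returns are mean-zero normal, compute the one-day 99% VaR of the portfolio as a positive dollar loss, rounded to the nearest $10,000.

σ_p² = 0.4²·2.89² + 0.6²·4.09² + 2·0.85·0.4·0.6·2.89·4.09 = 12.1811 (%²).
σ_p = √12.1811 = 3.490%.
At 99%, z = 2.326.
VaR = 2.326 × 3.490% = 8.118%; on $200,000,000 that is $16,236,000.

$16,240,000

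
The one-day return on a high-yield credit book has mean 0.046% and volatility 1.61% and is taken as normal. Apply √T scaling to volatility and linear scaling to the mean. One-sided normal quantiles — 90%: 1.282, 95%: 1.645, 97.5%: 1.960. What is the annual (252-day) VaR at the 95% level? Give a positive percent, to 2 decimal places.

30.45%

σ_{252d} = 1.61% × √252 = 25.558%; μ_{252d} = 252 × 0.046% = 11.592%.
VaR = −(11.592%) + 1.645 × 25.558% = 30.451%.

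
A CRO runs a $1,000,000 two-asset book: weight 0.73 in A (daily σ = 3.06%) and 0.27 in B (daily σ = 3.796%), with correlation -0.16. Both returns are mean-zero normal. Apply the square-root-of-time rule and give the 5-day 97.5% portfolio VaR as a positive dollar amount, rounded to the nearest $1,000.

$101,000

σ_p = √(0.73²·3.06² + 0.27²·3.796² + 2·-0.16·0.73·0.27·3.06·3.796) = 2.304%.
σ_{5d} = 2.304% × √5 = 5.152%.
z(97.5%) = 1.960.
VaR = 1.960 × 5.152% = 10.098%; on $1,000,000 that is $100,980.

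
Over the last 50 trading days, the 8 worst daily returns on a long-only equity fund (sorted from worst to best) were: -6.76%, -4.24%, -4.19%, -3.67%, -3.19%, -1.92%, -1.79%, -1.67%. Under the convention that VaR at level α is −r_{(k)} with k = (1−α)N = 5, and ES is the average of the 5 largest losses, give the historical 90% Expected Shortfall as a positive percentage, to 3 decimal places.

The 5 worst returns sum to -22.05%.
ES = −(-22.05%) / 5 = 4.41% ≈ 4.410%.

4.410%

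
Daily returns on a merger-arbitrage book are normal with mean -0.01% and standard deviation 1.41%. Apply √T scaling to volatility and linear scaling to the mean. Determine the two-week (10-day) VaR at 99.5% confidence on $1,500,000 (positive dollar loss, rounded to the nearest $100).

$173,800

At 99.5%, z = 2.576.
σ_{10d} = 1.41% × √10 = 4.459%; μ_{10d} = 10 × -0.01% = -0.100%.
VaR = −(-0.100%) + 2.576 × 4.459% = 11.586%.
On $1,500,000: 0.11586 × $1,500,000 = $173,790.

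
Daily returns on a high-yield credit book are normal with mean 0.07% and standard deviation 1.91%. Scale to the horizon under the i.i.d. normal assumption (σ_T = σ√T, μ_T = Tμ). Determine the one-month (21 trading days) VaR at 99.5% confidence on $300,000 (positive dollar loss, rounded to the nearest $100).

$63,200

At 99.5%, z = 2.576.
σ_{21d} = 1.91% × √21 = 8.753%; μ_{21d} = 21 × 0.07% = 1.470%.
VaR = −(1.470%) + 2.576 × 8.753% = 21.078%.
On $300,000: 0.21078 × $300,000 = $63,234.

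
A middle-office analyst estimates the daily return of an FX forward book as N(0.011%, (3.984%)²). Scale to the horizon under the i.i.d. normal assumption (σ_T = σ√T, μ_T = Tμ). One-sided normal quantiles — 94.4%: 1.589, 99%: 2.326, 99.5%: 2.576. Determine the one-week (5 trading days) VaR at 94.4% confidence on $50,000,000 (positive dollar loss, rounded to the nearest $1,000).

σ_{5d} = 3.984% × √5 = 8.908%; μ_{5d} = 5 × 0.011% = 0.055%.
VaR = −(0.055%) + 1.589 × 8.908% = 14.100%.
On $50,000,000: 0.14100 × $50,000,000 = $7,050,000.

$7,050,000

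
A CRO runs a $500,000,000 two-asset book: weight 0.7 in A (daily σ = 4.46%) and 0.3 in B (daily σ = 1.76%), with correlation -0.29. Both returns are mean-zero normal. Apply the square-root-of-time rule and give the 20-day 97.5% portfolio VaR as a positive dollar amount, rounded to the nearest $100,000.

σ_p = √(0.7²·4.46² + 0.3²·1.76² + 2·-0.29·0.7·0.3·4.46·1.76) = 3.012%.
σ_{20d} = 3.012% × √20 = 13.470%.
z(97.5%) = 1.960.
VaR = 1.960 × 13.470% = 26.401%; on $500,000,000 that is $132,005,000.

$132,000,000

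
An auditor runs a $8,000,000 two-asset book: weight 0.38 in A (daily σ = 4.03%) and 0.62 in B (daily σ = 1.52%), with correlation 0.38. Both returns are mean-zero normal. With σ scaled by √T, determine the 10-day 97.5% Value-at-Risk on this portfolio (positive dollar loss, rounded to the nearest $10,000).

σ_p = √(0.38²·4.03² + 0.62²·1.52² + 2·0.38·0.38·0.62·4.03·1.52) = 2.081%.
σ_{10d} = 2.081% × √10 = 6.581%.
z(97.5%) = 1.960.
VaR = 1.960 × 6.581% = 12.899%; on $8,000,000 that is $1,031,920.

$1,030,000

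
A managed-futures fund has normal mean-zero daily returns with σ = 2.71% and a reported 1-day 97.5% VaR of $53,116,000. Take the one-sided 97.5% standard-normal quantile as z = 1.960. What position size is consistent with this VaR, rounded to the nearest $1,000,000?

$1,000,000,000

VaR as a fraction of value: z·σ = 1.960 × 2.71% = 5.3116%.
Position = $53,116,000 / 0.053116 = $1,000,000,000.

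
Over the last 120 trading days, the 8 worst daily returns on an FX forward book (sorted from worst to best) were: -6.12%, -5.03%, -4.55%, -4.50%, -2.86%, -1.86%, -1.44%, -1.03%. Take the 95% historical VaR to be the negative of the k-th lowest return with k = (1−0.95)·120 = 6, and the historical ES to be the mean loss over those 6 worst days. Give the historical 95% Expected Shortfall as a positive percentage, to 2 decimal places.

The 6 worst returns sum to -24.92%.
ES = −(-24.92%) / 6 = 4.1533…% ≈ 4.15%.

4.15%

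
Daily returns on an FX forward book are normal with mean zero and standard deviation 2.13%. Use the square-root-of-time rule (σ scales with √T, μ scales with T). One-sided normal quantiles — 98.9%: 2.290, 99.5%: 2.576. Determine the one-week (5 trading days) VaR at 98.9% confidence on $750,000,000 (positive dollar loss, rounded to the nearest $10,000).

σ_{5d} = 2.13% × √5 = 4.763%.
VaR = 2.290 × 4.763% = 10.907%.
On $750,000,000: 0.10907 × $750,000,000 = $81,802,500.

$81,800,000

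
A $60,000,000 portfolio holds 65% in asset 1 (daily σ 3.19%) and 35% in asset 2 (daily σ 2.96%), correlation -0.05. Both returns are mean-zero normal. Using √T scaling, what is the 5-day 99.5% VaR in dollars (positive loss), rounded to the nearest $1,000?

σ_p = √(0.65²·3.19² + 0.35²·2.96² + 2·-0.05·0.65·0.35·3.19·2.96) = 2.271%.
σ_{5d} = 2.271% × √5 = 5.078%.
z(99.5%) = 2.576.
VaR = 2.576 × 5.078% = 13.081%; on $60,000,000 that is $7,848,600.

$7,849,000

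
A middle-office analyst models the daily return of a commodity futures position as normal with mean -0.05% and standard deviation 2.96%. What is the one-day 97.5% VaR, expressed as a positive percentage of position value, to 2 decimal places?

At 97.5% one-sided, z = 1.960.
VaR = −μ + z·σ = −(-0.05%) + 1.960 × 2.96% = 5.852%.

5.85%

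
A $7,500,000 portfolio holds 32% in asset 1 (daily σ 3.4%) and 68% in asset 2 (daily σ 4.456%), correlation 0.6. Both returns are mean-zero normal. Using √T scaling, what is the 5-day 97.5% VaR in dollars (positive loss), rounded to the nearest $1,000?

$1,244,000

σ_p = √(0.32²·3.4² + 0.68²·4.456² + 2·0.6·0.32·0.68·3.4·4.456) = 3.784%.
σ_{5d} = 3.784% × √5 = 8.461%.
z(97.5%) = 1.960.
VaR = 1.960 × 8.461% = 16.584%; on $7,500,000 that is $1,243,800.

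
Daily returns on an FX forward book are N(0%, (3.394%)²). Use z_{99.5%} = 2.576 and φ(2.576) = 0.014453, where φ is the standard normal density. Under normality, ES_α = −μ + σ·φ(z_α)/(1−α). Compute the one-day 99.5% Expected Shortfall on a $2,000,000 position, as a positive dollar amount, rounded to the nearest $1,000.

Tail multiplier: φ(z)/(1−α) = 0.014453 / 0.005 = 2.891.
ES = 3.394% × 2.891 = 9.812%.
On $2,000,000: 0.09812 × $2,000,000 = $196,240.

$196,000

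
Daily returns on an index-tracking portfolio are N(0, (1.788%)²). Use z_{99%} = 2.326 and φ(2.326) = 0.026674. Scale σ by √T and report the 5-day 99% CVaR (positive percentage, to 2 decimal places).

10.66%

σ_{5d} = 1.788% × √5 = 3.998%.
ES multiplier = φ(z)/(1−α) = 0.026674/0.01 = 2.667.
ES = 3.998% × 2.667 = 10.663%.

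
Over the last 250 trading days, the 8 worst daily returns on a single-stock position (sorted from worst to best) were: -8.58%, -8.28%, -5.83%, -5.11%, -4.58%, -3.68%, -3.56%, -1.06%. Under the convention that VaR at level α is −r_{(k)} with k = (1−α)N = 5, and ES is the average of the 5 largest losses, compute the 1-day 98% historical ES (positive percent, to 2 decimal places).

The 5 worst returns sum to -32.38%.
ES = −(-32.38%) / 5 = 6.476% ≈ 6.48%.

6.48%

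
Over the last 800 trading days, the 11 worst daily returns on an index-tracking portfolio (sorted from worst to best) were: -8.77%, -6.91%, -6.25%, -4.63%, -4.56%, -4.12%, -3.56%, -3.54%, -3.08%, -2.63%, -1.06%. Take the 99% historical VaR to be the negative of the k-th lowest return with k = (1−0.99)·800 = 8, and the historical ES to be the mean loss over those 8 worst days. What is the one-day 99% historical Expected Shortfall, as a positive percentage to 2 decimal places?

5.29%

The 8 worst returns sum to -42.34%.
ES = −(-42.34%) / 8 = 5.2925% ≈ 5.29%.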